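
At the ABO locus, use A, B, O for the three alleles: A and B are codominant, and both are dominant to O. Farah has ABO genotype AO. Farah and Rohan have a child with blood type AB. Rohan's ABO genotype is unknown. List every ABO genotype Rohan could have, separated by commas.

AB, BB, BO

For each candidate genotype of Rohan, check whether crossing it with AO can produce every observed child phenotype.
  AA → possible child types {A} ✗
  AB → possible child types {A, B, AB} ✓
  AO → possible child types {O, A} ✗
  BB → possible child types {B, AB} ✓
  BO → possible child types {O, A, B, AB} ✓
  OO → possible child types {O, A} ✗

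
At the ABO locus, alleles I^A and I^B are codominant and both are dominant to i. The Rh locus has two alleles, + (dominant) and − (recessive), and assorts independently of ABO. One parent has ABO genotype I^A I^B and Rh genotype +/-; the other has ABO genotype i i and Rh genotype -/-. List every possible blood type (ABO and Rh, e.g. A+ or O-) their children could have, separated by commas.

Gametes from I^A I^B × i i give offspring ABO genotypes I^A i, I^B i, i.e. phenotypes A, B.
Rh cross +/- × -/- → phenotypes Rh+, Rh-.
Combining independently: A+, A-, B+, B-.

A+, A-, B+, B-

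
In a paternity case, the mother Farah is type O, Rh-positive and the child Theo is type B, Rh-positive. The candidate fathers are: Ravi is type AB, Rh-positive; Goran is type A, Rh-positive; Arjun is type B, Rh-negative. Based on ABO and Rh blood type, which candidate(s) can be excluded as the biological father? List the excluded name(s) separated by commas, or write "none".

Goran

A candidate is excluded only if no genotype consistent with his phenotype could produce a type B, Rh-positive child with a type O, Rh-positive mother.
Goran (type A, Rh+): no genotype consistent with that phenotype can produce a type-B Rh+ child with a type-O mother.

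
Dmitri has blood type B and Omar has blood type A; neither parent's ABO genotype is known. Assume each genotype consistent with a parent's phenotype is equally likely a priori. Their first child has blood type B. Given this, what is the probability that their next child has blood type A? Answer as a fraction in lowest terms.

1/12

Possible genotypes: Dmitri ∈ {I^B I^B, I^B i}; Omar ∈ {I^A I^A, I^A i}.
Weight each parental genotype pair by prior × P(type-B child):
  I^B I^B × I^A i: posterior weight 2/3; P(next child type A) = 0.
  I^B i × I^A i: posterior weight 1/3; P(next child type A) = 1/4.
Weighted sum = 1/12.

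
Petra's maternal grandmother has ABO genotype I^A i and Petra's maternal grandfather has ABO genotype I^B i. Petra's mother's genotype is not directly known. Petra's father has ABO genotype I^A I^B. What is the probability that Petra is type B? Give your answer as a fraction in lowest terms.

3/8

Petra's mother's ABO genotype from I^A i × I^B i: 1/4 I^A I^B, 1/4 I^A i, 1/4 I^B i, 1/4 i i.
Crossing each possibility with the father I^A I^B and summing P(type B): 1/4·1/4 + 1/4·1/4 + 1/4·1/2 + 1/4·1/2 = 3/8.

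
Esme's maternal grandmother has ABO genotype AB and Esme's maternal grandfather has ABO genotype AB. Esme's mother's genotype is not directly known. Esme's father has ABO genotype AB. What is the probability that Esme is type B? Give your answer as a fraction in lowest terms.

1/4

Esme's mother's ABO genotype from AB × AB: 1/4 AA, 1/2 AB, 1/4 BB.
Crossing each possibility with the father AB and summing P(type B): 1/4·0 + 1/2·1/4 + 1/4·1/2 = 1/4.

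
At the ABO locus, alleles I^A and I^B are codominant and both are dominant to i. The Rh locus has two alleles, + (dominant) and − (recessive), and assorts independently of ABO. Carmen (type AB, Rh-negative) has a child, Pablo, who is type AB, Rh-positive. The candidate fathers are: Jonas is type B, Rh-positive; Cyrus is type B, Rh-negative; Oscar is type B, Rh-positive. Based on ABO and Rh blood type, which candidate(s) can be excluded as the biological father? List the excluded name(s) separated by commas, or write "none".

A candidate is excluded only if no genotype consistent with his phenotype could produce a type AB, Rh-positive child with a type AB, Rh-negative mother.
Cyrus (type B, Rh-): no genotype consistent with that phenotype can produce a type-AB Rh+ child with a type-AB mother.

Cyrus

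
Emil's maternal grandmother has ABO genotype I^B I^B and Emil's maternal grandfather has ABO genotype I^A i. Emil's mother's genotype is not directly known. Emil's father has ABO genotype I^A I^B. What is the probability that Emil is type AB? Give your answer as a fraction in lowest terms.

Emil's mother's ABO genotype from I^B I^B × I^A i: 1/2 I^A I^B, 1/2 I^B i.
Crossing each possibility with the father I^A I^B and summing P(type AB): 1/2·1/2 + 1/2·1/4 = 3/8.

3/8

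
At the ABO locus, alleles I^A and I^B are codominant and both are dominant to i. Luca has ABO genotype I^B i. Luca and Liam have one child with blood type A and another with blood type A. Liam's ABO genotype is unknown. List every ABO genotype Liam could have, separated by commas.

For each candidate genotype of Liam, check whether crossing it with I^B i can produce every observed child phenotype.
  I^A I^A → possible child types {A, AB} ✓
  I^A I^B → possible child types {A, B, AB} ✓
  I^A i → possible child types {O, A, B, AB} ✓
  I^B I^B → possible child types {B} ✗
  I^B i → possible child types {O, B} ✗
  i i → possible child types {O, B} ✗

I^A I^A, I^A I^B, I^A i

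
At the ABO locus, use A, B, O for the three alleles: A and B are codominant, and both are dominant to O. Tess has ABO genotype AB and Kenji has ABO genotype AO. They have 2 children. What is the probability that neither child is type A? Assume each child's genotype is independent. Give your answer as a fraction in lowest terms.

1/4

ABO cross AB × AO → 1/2 A, 1/4 B, 1/4 AB.
So P(type A) = 1/2 per child.
P(not type A) = 1/2 for one child; (1/2)^2 = 1/4.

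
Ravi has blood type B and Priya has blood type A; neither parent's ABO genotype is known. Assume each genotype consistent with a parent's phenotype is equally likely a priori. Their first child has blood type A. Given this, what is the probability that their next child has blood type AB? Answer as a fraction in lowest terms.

Possible genotypes: Ravi ∈ {BB, BO}; Priya ∈ {AA, AO}.
Weight each parental genotype pair by prior × P(type-A child):
  BO × AA: posterior weight 2/3; P(next child type AB) = 1/2.
  BO × AO: posterior weight 1/3; P(next child type AB) = 1/4.
Weighted sum = 5/12.

5/12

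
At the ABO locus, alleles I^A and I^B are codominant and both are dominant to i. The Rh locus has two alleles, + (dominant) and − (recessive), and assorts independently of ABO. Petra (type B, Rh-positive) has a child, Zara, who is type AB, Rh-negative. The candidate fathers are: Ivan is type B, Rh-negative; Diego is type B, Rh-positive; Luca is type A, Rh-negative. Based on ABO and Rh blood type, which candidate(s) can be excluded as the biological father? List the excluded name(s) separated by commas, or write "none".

A candidate is excluded only if no genotype consistent with his phenotype could produce a type AB, Rh-negative child with a type B, Rh-positive mother.
Ivan (type B, Rh-): no genotype consistent with that phenotype can produce a type-AB Rh- child with a type-B mother.
Diego (type B, Rh+): no genotype consistent with that phenotype can produce a type-AB Rh- child with a type-B mother.

Ivan, Diego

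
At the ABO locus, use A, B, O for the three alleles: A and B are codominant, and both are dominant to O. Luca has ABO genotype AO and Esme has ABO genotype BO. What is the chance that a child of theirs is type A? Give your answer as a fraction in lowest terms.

1/4

ABO cross AO × BO → offspring phenotypes: 1/4 O, 1/4 A, 1/4 B, 1/4 AB.
So P(type A) = 1/4.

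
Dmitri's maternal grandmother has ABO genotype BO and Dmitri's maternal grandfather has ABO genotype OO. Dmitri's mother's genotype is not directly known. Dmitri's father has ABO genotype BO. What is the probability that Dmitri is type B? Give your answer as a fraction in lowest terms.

Dmitri's mother's ABO genotype from BO × OO: 1/2 BO, 1/2 OO.
Crossing each possibility with the father BO and summing P(type B): 1/2·3/4 + 1/2·1/2 = 5/8.

5/8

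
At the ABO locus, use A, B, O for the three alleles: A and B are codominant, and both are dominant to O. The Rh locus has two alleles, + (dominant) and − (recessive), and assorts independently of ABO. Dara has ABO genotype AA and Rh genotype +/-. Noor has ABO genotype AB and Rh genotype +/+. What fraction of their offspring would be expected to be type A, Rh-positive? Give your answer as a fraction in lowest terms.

1/2

ABO cross AA × AB → offspring phenotypes: 1/2 A, 1/2 AB.
Rh cross +/- × +/+ → 1 Rh+.
Independent loci: P(type A, Rh-positive) = 1/2 × 1 = 1/2.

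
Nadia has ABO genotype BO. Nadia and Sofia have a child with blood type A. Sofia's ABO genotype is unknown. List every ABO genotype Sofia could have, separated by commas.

For each candidate genotype of Sofia, check whether crossing it with BO can produce every observed child phenotype.
  AA → possible child types {A, AB} ✓
  AB → possible child types {A, B, AB} ✓
  AO → possible child types {O, A, B, AB} ✓
  BB → possible child types {B} ✗
  BO → possible child types {O, B} ✗
  OO → possible child types {O, B} ✗

AA, AB, AO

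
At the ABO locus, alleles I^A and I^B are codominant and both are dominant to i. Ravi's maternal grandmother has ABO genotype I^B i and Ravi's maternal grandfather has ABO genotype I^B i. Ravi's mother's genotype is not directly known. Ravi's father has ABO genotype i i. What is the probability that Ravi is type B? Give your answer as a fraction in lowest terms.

1/2

Ravi's mother's ABO genotype from I^B i × I^B i: 1/4 I^B I^B, 1/2 I^B i, 1/4 i i.
Crossing each possibility with the father i i and summing P(type B): 1/4·1 + 1/2·1/2 + 1/4·0 = 1/2.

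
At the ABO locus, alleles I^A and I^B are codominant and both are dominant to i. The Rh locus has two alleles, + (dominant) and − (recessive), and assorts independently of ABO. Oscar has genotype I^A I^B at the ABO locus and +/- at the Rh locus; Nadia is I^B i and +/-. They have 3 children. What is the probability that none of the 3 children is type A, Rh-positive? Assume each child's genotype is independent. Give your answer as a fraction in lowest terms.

2197/4096

ABO cross I^A I^B × I^B i → 1/4 A, 1/2 B, 1/4 AB.
Rh cross +/- × +/- → 3/4 Rh+, 1/4 Rh-; so P(type A, Rh-positive) = 1/4 × 3/4 = 3/16 per child.
P(not type A, Rh-positive) = 13/16 for one child; (13/16)^3 = 2197/4096.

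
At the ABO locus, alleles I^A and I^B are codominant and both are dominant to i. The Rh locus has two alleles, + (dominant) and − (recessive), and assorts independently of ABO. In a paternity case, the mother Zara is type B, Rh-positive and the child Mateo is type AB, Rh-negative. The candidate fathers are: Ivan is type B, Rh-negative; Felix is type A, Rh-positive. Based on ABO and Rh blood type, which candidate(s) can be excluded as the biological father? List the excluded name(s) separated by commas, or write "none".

Ivan

A candidate is excluded only if no genotype consistent with his phenotype could produce a type AB, Rh-negative child with a type B, Rh-positive mother.
Ivan (type B, Rh-): no genotype consistent with that phenotype can produce a type-AB Rh- child with a type-B mother.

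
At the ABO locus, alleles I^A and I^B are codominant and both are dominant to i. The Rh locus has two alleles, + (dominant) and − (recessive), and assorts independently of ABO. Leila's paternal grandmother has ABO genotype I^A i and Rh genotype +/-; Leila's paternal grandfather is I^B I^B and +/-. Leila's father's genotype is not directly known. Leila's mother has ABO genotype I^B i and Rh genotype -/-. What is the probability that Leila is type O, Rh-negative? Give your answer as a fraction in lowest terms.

Leila's father's ABO genotype from I^A i × I^B I^B: 1/2 I^A I^B, 1/2 I^B i.
Crossing each possibility with the mother I^B i and summing P(type O): 1/2·0 + 1/2·1/4 = 1/8.
Similarly for Rh via the father's Rh distribution: P(Rh-) = 1/2.
Independent loci: 1/8 × 1/2 = 1/16.

1/16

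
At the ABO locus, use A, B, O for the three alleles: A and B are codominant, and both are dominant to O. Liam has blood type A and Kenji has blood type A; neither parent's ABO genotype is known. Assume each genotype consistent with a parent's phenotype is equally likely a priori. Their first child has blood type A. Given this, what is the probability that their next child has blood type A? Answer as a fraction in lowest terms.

Possible genotypes: Liam ∈ {AA, AO}; Kenji ∈ {AA, AO}.
Weight each parental genotype pair by prior × P(type-A child):
  AA × AA: posterior weight 4/15; P(next child type A) = 1.
  AA × AO: posterior weight 4/15; P(next child type A) = 1.
  AO × AA: posterior weight 4/15; P(next child type A) = 1.
  AO × AO: posterior weight 1/5; P(next child type A) = 3/4.
Weighted sum = 19/20.

19/20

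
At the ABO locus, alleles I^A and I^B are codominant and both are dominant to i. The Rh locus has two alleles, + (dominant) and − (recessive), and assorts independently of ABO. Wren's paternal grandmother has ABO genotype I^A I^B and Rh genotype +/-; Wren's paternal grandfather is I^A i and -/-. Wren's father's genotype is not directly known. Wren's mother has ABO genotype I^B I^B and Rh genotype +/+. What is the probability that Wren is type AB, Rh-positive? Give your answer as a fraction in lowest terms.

Wren's father's ABO genotype from I^A I^B × I^A i: 1/4 I^A I^A, 1/4 I^A I^B, 1/4 I^A i, 1/4 I^B i.
Crossing each possibility with the mother I^B I^B and summing P(type AB): 1/4·1 + 1/4·1/2 + 1/4·1/2 + 1/4·0 = 1/2.
Similarly for Rh via the father's Rh distribution: P(Rh+) = 1.
Independent loci: 1/2 × 1 = 1/2.

1/2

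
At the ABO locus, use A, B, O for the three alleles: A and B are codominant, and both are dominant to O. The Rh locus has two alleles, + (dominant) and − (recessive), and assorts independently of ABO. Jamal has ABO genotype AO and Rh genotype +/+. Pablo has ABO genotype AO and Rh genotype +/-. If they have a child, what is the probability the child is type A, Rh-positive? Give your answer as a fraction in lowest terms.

3/4

ABO cross AO × AO → offspring phenotypes: 1/4 O, 3/4 A.
Rh cross +/+ × +/- → 1 Rh+.
Independent loci: P(type A, Rh-positive) = 3/4 × 1 = 3/4.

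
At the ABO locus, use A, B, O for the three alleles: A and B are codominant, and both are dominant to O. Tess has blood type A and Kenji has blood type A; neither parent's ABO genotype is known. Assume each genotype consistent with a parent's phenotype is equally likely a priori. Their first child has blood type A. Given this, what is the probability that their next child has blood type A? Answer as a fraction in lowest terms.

19/20

Possible genotypes: Tess ∈ {AA, AO}; Kenji ∈ {AA, AO}.
Weight each parental genotype pair by prior × P(type-A child):
  AA × AA: posterior weight 4/15; P(next child type A) = 1.
  AA × AO: posterior weight 4/15; P(next child type A) = 1.
  AO × AA: posterior weight 4/15; P(next child type A) = 1.
  AO × AO: posterior weight 1/5; P(next child type A) = 3/4.
Weighted sum = 19/20.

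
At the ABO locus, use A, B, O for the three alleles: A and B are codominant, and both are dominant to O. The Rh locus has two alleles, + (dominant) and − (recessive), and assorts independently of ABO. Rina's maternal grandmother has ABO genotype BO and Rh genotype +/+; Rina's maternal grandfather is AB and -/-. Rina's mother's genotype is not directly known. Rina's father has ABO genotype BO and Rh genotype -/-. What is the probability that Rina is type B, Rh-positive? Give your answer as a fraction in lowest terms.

5/16

Rina's mother's ABO genotype from BO × AB: 1/4 AB, 1/4 AO, 1/4 BB, 1/4 BO.
Crossing each possibility with the father BO and summing P(type B): 1/4·1/2 + 1/4·1/4 + 1/4·1 + 1/4·3/4 = 5/8.
Similarly for Rh via the mother's Rh distribution: P(Rh+) = 1/2.
Independent loci: 5/8 × 1/2 = 5/16.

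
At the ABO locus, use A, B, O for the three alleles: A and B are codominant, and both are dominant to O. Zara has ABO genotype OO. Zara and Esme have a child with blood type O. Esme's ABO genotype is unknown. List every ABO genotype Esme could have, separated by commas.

For each candidate genotype of Esme, check whether crossing it with OO can produce every observed child phenotype.
  AA → possible child types {A} ✗
  AB → possible child types {A, B} ✗
  AO → possible child types {O, A} ✓
  BB → possible child types {B} ✗
  BO → possible child types {O, B} ✓
  OO → possible child types {O} ✓

AO, BO, OO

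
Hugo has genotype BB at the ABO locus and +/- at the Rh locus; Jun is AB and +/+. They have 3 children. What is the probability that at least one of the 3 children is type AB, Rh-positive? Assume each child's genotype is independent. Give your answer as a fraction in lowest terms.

7/8

ABO cross BB × AB → 1/2 B, 1/2 AB.
Rh cross +/- × +/+ → 1 Rh+; so P(type AB, Rh-positive) = 1/2 × 1 = 1/2 per child.
P(none) = (1/2)^3 = 1/8; P(at least one) = 1 − 1/8 = 7/8.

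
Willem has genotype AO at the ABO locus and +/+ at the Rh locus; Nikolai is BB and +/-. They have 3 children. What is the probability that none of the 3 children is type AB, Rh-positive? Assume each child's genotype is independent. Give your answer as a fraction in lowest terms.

ABO cross AO × BB → 1/2 B, 1/2 AB.
Rh cross +/+ × +/- → 1 Rh+; so P(type AB, Rh-positive) = 1/2 × 1 = 1/2 per child.
P(not type AB, Rh-positive) = 1/2 for one child; (1/2)^3 = 1/8.

1/8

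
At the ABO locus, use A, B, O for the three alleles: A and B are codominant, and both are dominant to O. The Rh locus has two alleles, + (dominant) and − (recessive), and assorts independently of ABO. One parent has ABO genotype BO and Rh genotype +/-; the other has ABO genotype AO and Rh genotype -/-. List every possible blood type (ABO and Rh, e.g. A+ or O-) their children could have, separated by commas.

O+, O-, A+, A-, B+, B-, AB+, AB-

Gametes from BO × AO give offspring ABO genotypes AB, AO, BO, OO, i.e. phenotypes O, A, B, AB.
Rh cross +/- × -/- → phenotypes Rh+, Rh-.
Combining independently: O+, O-, A+, A-, B+, B-, AB+, AB-.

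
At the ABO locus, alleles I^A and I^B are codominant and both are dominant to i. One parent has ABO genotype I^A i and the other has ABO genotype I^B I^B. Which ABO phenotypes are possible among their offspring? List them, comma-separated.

Gametes from I^A i × I^B I^B give offspring ABO genotypes I^A I^B, I^B i, i.e. phenotypes B, AB.

B, AB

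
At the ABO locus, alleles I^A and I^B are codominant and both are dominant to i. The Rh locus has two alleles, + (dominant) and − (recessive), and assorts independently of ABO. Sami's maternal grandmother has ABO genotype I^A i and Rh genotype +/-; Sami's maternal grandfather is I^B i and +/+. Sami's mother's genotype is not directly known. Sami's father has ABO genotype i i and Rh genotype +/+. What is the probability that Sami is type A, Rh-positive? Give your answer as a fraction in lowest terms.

Sami's mother's ABO genotype from I^A i × I^B i: 1/4 I^A I^B, 1/4 I^A i, 1/4 I^B i, 1/4 i i.
Crossing each possibility with the father i i and summing P(type A): 1/4·1/2 + 1/4·1/2 + 1/4·0 + 1/4·0 = 1/4.
Similarly for Rh via the mother's Rh distribution: P(Rh+) = 1.
Independent loci: 1/4 × 1 = 1/4.

1/4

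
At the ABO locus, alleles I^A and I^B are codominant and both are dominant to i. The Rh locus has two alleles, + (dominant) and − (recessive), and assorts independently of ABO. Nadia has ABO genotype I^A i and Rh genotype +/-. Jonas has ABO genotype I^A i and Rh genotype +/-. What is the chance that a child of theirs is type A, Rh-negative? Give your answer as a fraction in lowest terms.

ABO cross I^A i × I^A i → offspring phenotypes: 1/4 O, 3/4 A.
Rh cross +/- × +/- → 3/4 Rh+, 1/4 Rh-.
Independent loci: P(type A, Rh-negative) = 3/4 × 1/4 = 3/16.

3/16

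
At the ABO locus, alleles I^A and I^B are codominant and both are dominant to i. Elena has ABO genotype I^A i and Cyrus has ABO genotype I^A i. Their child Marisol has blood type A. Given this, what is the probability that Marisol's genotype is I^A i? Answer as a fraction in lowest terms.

Cross I^A i × I^A i → 1/4 I^A I^A, 1/2 I^A i, 1/4 i i.
Type-A genotypes among offspring: I^A I^A (1/4), I^A i (1/2); total 3/4.
P(I^A i | type A) = (1/2) / (3/4) = 2/3.

2/3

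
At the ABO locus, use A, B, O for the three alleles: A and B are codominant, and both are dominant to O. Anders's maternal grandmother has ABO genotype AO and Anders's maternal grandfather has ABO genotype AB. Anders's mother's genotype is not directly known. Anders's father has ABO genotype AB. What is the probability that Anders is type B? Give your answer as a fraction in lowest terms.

1/4

Anders's mother's ABO genotype from AO × AB: 1/4 AA, 1/4 AB, 1/4 AO, 1/4 BO.
Crossing each possibility with the father AB and summing P(type B): 1/4·0 + 1/4·1/4 + 1/4·1/4 + 1/4·1/2 = 1/4.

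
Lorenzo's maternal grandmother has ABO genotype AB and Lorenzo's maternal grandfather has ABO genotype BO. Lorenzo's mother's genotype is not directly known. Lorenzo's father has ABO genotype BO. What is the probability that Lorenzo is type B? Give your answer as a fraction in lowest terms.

Lorenzo's mother's ABO genotype from AB × BO: 1/4 AB, 1/4 AO, 1/4 BB, 1/4 BO.
Crossing each possibility with the father BO and summing P(type B): 1/4·1/2 + 1/4·1/4 + 1/4·1 + 1/4·3/4 = 5/8.

5/8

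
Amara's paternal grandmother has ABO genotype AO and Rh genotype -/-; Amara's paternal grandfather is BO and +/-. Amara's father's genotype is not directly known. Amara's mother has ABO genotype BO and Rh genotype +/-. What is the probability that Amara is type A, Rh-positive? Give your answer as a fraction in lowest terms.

Amara's father's ABO genotype from AO × BO: 1/4 AB, 1/4 AO, 1/4 BO, 1/4 OO.
Crossing each possibility with the mother BO and summing P(type A): 1/4·1/4 + 1/4·1/4 + 1/4·0 + 1/4·0 = 1/8.
Similarly for Rh via the father's Rh distribution: P(Rh+) = 5/8.
Independent loci: 1/8 × 5/8 = 5/64.

5/64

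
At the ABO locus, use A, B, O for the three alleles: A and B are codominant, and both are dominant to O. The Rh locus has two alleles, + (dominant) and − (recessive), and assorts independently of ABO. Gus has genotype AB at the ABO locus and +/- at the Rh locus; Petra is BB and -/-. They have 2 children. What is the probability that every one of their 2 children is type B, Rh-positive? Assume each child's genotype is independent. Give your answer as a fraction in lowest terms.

1/16

ABO cross AB × BB → 1/2 B, 1/2 AB.
Rh cross +/- × -/- → 1/2 Rh+, 1/2 Rh-; so P(type B, Rh-positive) = 1/2 × 1/2 = 1/4 per child.
All 2 independent: (1/4)^2 = 1/16.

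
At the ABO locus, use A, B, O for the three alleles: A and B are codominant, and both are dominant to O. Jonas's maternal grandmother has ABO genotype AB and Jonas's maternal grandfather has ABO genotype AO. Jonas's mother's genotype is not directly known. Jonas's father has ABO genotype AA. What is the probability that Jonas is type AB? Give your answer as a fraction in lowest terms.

Jonas's mother's ABO genotype from AB × AO: 1/4 AA, 1/4 AB, 1/4 AO, 1/4 BO.
Crossing each possibility with the father AA and summing P(type AB): 1/4·0 + 1/4·1/2 + 1/4·0 + 1/4·1/2 = 1/4.

1/4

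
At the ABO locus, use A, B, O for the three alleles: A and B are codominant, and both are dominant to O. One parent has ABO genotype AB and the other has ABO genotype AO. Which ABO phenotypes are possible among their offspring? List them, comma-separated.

Gametes from AB × AO give offspring ABO genotypes AA, AB, AO, BO, i.e. phenotypes A, B, AB.

A, B, AB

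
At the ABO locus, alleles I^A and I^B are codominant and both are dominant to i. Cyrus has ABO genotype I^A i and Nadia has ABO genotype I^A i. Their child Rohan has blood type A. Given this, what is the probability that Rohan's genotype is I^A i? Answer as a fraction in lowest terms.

2/3

Cross I^A i × I^A i → 1/4 I^A I^A, 1/2 I^A i, 1/4 i i.
Type-A genotypes among offspring: I^A I^A (1/4), I^A i (1/2); total 3/4.
P(I^A i | type A) = (1/2) / (3/4) = 2/3.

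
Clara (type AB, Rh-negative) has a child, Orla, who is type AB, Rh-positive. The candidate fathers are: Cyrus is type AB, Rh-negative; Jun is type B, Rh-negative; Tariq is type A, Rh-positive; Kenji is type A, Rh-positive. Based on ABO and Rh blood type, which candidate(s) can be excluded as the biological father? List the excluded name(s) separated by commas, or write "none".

A candidate is excluded only if no genotype consistent with his phenotype could produce a type AB, Rh-positive child with a type AB, Rh-negative mother.
Cyrus (type AB, Rh-): no genotype consistent with that phenotype can produce a type-AB Rh+ child with a type-AB mother.
Jun (type B, Rh-): no genotype consistent with that phenotype can produce a type-AB Rh+ child with a type-AB mother.

Cyrus, Jun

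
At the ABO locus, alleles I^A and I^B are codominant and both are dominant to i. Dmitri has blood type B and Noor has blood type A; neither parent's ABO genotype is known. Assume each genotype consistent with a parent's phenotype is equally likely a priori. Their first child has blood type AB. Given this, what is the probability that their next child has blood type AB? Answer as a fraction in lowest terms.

Possible genotypes: Dmitri ∈ {I^B I^B, I^B i}; Noor ∈ {I^A I^A, I^A i}.
Weight each parental genotype pair by prior × P(type-AB child):
  I^B I^B × I^A I^A: posterior weight 4/9; P(next child type AB) = 1.
  I^B I^B × I^A i: posterior weight 2/9; P(next child type AB) = 1/2.
  I^B i × I^A I^A: posterior weight 2/9; P(next child type AB) = 1/2.
  I^B i × I^A i: posterior weight 1/9; P(next child type AB) = 1/4.
Weighted sum = 25/36.

25/36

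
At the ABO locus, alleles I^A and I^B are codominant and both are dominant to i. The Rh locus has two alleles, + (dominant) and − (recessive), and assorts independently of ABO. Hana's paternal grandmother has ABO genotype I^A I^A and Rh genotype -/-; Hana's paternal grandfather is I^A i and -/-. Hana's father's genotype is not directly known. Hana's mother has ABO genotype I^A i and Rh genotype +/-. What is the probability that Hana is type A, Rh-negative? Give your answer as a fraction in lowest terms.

Hana's father's ABO genotype from I^A I^A × I^A i: 1/2 I^A I^A, 1/2 I^A i.
Crossing each possibility with the mother I^A i and summing P(type A): 1/2·1 + 1/2·3/4 = 7/8.
Similarly for Rh via the father's Rh distribution: P(Rh-) = 1/2.
Independent loci: 7/8 × 1/2 = 7/16.

7/16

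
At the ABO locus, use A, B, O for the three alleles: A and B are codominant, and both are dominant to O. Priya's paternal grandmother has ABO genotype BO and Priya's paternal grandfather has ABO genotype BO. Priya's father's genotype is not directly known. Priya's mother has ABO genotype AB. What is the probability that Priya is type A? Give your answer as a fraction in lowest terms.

1/4

Priya's father's ABO genotype from BO × BO: 1/4 BB, 1/2 BO, 1/4 OO.
Crossing each possibility with the mother AB and summing P(type A): 1/4·0 + 1/2·1/4 + 1/4·1/2 = 1/4.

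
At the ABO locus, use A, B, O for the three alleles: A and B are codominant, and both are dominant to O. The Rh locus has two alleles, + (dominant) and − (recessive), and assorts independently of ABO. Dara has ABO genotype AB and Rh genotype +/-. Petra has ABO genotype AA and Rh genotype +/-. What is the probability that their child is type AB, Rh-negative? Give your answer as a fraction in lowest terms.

ABO cross AB × AA → offspring phenotypes: 1/2 A, 1/2 AB.
Rh cross +/- × +/- → 3/4 Rh+, 1/4 Rh-.
Independent loci: P(type AB, Rh-negative) = 1/2 × 1/4 = 1/8.

1/8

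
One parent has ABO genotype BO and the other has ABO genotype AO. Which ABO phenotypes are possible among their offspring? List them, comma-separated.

O, A, B, AB

Gametes from BO × AO give offspring ABO genotypes AB, AO, BO, OO, i.e. phenotypes O, A, B, AB.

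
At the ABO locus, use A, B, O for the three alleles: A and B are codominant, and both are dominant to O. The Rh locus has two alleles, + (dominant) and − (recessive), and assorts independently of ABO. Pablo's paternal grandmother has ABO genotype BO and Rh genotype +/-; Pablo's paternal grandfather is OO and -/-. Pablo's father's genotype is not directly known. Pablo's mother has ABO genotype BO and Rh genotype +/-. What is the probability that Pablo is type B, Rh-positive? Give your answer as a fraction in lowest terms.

25/64

Pablo's father's ABO genotype from BO × OO: 1/2 BO, 1/2 OO.
Crossing each possibility with the mother BO and summing P(type B): 1/2·3/4 + 1/2·1/2 = 5/8.
Similarly for Rh via the father's Rh distribution: P(Rh+) = 5/8.
Independent loci: 5/8 × 5/8 = 25/64.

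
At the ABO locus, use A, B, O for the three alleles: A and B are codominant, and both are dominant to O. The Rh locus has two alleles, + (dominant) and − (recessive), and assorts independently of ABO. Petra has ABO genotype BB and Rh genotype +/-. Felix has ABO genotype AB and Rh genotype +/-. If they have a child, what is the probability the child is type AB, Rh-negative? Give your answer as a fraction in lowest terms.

1/8

ABO cross BB × AB → offspring phenotypes: 1/2 B, 1/2 AB.
Rh cross +/- × +/- → 3/4 Rh+, 1/4 Rh-.
Independent loci: P(type AB, Rh-negative) = 1/2 × 1/4 = 1/8.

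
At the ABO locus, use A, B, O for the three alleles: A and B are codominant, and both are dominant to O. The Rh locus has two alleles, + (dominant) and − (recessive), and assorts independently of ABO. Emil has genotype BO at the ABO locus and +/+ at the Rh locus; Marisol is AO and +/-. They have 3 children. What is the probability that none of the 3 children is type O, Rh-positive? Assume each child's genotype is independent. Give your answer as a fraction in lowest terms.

ABO cross BO × AO → 1/4 O, 1/4 A, 1/4 B, 1/4 AB.
Rh cross +/+ × +/- → 1 Rh+; so P(type O, Rh-positive) = 1/4 × 1 = 1/4 per child.
P(not type O, Rh-positive) = 3/4 for one child; (3/4)^3 = 27/64.

27/64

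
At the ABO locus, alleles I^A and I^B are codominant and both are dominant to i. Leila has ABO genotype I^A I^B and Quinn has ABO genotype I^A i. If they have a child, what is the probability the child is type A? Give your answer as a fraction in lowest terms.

ABO cross I^A I^B × I^A i → offspring phenotypes: 1/2 A, 1/4 B, 1/4 AB.
So P(type A) = 1/2.

1/2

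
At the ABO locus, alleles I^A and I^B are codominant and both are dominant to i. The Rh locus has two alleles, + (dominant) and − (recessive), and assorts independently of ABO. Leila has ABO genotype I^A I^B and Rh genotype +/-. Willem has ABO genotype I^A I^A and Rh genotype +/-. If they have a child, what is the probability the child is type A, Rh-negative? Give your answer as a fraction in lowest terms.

1/8

ABO cross I^A I^B × I^A I^A → offspring phenotypes: 1/2 A, 1/2 AB.
Rh cross +/- × +/- → 3/4 Rh+, 1/4 Rh-.
Independent loci: P(type A, Rh-negative) = 1/2 × 1/4 = 1/8.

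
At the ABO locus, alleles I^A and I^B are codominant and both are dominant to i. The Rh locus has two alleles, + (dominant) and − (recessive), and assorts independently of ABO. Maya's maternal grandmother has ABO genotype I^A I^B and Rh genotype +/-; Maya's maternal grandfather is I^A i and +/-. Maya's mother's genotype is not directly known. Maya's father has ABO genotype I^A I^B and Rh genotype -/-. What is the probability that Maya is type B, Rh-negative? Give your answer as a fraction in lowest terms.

Maya's mother's ABO genotype from I^A I^B × I^A i: 1/4 I^A I^A, 1/4 I^A I^B, 1/4 I^A i, 1/4 I^B i.
Crossing each possibility with the father I^A I^B and summing P(type B): 1/4·0 + 1/4·1/4 + 1/4·1/4 + 1/4·1/2 = 1/4.
Similarly for Rh via the mother's Rh distribution: P(Rh-) = 1/2.
Independent loci: 1/4 × 1/2 = 1/8.

1/8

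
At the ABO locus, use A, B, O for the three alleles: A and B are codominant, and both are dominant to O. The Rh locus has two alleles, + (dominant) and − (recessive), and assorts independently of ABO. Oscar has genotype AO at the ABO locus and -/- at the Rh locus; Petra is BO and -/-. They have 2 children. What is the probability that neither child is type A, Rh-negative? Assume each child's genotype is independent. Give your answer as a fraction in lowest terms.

9/16

ABO cross AO × BO → 1/4 O, 1/4 A, 1/4 B, 1/4 AB.
Rh cross -/- × -/- → 1 Rh-; so P(type A, Rh-negative) = 1/4 × 1 = 1/4 per child.
P(not type A, Rh-negative) = 3/4 for one child; (3/4)^2 = 9/16.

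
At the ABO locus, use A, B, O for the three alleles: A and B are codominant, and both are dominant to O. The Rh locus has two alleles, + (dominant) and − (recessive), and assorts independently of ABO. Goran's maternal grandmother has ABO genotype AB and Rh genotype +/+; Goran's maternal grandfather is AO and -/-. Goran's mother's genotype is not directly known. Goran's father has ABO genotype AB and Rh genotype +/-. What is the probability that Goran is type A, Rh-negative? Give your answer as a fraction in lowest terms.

3/32

Goran's mother's ABO genotype from AB × AO: 1/4 AA, 1/4 AB, 1/4 AO, 1/4 BO.
Crossing each possibility with the father AB and summing P(type A): 1/4·1/2 + 1/4·1/4 + 1/4·1/2 + 1/4·1/4 = 3/8.
Similarly for Rh via the mother's Rh distribution: P(Rh-) = 1/4.
Independent loci: 3/8 × 1/4 = 3/32.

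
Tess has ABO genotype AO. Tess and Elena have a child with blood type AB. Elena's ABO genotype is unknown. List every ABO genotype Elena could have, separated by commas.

AB, BB, BO

For each candidate genotype of Elena, check whether crossing it with AO can produce every observed child phenotype.
  AA → possible child types {A} ✗
  AB → possible child types {A, B, AB} ✓
  AO → possible child types {O, A} ✗
  BB → possible child types {B, AB} ✓
  BO → possible child types {O, A, B, AB} ✓
  OO → possible child types {O, A} ✗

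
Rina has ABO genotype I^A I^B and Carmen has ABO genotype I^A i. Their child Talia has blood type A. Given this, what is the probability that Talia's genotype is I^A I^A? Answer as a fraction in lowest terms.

1/2

Cross I^A I^B × I^A i → 1/4 I^A I^A, 1/4 I^A I^B, 1/4 I^A i, 1/4 I^B i.
Type-A genotypes among offspring: I^A I^A (1/4), I^A i (1/4); total 1/2.
P(I^A I^A | type A) = (1/4) / (1/2) = 1/2.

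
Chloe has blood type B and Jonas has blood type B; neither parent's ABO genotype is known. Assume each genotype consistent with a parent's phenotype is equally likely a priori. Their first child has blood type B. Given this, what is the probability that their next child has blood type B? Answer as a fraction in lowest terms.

Possible genotypes: Chloe ∈ {I^B I^B, I^B i}; Jonas ∈ {I^B I^B, I^B i}.
Weight each parental genotype pair by prior × P(type-B child):
  I^B I^B × I^B I^B: posterior weight 4/15; P(next child type B) = 1.
  I^B I^B × I^B i: posterior weight 4/15; P(next child type B) = 1.
  I^B i × I^B I^B: posterior weight 4/15; P(next child type B) = 1.
  I^B i × I^B i: posterior weight 1/5; P(next child type B) = 3/4.
Weighted sum = 19/20.

19/20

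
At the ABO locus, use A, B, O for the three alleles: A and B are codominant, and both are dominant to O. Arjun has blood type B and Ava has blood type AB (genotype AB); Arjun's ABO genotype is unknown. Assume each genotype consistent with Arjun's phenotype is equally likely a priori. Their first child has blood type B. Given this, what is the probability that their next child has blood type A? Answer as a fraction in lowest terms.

Possible genotypes: Arjun ∈ {BB, BO}; Ava ∈ {AB}.
Weight each parental genotype pair by prior × P(type-B child):
  BB × AB: posterior weight 1/2; P(next child type A) = 0.
  BO × AB: posterior weight 1/2; P(next child type A) = 1/4.
Weighted sum = 1/8.

1/8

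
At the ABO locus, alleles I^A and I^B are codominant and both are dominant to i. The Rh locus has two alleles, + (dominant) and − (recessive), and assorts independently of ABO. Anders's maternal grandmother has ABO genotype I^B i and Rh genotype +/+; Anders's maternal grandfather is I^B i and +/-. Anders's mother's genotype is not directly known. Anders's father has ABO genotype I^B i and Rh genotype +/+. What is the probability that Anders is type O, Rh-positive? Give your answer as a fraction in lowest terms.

Anders's mother's ABO genotype from I^B i × I^B i: 1/4 I^B I^B, 1/2 I^B i, 1/4 i i.
Crossing each possibility with the father I^B i and summing P(type O): 1/4·0 + 1/2·1/4 + 1/4·1/2 = 1/4.
Similarly for Rh via the mother's Rh distribution: P(Rh+) = 1.
Independent loci: 1/4 × 1 = 1/4.

1/4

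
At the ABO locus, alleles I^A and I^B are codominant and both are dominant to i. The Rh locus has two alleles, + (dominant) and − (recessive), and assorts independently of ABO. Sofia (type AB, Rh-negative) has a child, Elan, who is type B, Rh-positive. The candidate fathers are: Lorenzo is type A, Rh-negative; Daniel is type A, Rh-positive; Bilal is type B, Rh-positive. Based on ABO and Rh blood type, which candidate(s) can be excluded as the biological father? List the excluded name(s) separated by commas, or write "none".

Lorenzo

A candidate is excluded only if no genotype consistent with his phenotype could produce a type B, Rh-positive child with a type AB, Rh-negative mother.
Lorenzo (type A, Rh-): no genotype consistent with that phenotype can produce a type-B Rh+ child with a type-AB mother.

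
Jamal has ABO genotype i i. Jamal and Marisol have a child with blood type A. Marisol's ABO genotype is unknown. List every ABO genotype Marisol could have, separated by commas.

For each candidate genotype of Marisol, check whether crossing it with i i can produce every observed child phenotype.
  I^A I^A → possible child types {A} ✓
  I^A I^B → possible child types {A, B} ✓
  I^A i → possible child types {O, A} ✓
  I^B I^B → possible child types {B} ✗
  I^B i → possible child types {O, B} ✗
  i i → possible child types {O} ✗

I^A I^A, I^A I^B, I^A i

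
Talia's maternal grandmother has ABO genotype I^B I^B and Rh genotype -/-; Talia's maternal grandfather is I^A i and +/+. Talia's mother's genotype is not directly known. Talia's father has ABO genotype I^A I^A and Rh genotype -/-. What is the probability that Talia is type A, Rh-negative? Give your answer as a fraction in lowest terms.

1/4

Talia's mother's ABO genotype from I^B I^B × I^A i: 1/2 I^A I^B, 1/2 I^B i.
Crossing each possibility with the father I^A I^A and summing P(type A): 1/2·1/2 + 1/2·1/2 = 1/2.
Similarly for Rh via the mother's Rh distribution: P(Rh-) = 1/2.
Independent loci: 1/2 × 1/2 = 1/4.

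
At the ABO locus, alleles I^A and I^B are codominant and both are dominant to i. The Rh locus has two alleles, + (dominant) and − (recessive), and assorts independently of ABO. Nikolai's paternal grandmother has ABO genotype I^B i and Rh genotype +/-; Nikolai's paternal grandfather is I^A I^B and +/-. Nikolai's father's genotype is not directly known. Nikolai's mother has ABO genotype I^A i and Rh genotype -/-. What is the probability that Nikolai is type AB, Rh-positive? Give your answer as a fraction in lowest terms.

1/8

Nikolai's father's ABO genotype from I^B i × I^A I^B: 1/4 I^A I^B, 1/4 I^A i, 1/4 I^B I^B, 1/4 I^B i.
Crossing each possibility with the mother I^A i and summing P(type AB): 1/4·1/4 + 1/4·0 + 1/4·1/2 + 1/4·1/4 = 1/4.
Similarly for Rh via the father's Rh distribution: P(Rh+) = 1/2.
Independent loci: 1/4 × 1/2 = 1/8.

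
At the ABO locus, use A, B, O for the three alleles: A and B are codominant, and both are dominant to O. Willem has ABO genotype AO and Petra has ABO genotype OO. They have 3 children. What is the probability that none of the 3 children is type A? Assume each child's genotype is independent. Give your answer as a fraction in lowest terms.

1/8

ABO cross AO × OO → 1/2 O, 1/2 A.
So P(type A) = 1/2 per child.
P(not type A) = 1/2 for one child; (1/2)^3 = 1/8.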